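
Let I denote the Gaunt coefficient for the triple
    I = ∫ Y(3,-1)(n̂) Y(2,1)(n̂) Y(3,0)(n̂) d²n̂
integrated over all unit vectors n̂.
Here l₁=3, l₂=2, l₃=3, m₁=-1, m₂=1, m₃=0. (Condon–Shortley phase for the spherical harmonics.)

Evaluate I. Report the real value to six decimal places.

Checks pass: Σm=0; 8 even; l₃=3∈[1,5].
(2·3+1)(2·2+1)(2·3+1) = 245
Δ: 2! 4! 2! / 9! → 1/3780
sum: t=0:+1/24 t=1:−1/4 t=2:+1/24 = -1/6
3j²(3 2 3; 0 0 0) = Δ·Π!·Σ² = 4/105  (sign +1)
sum: t=1:−1/12 t=2:+1/8 = 1/24
3j²(3 2 3; -1 1 0) = Δ·Π!·Σ² = 1/210  (sign -1)
combine: 4πI² = 245·4/105·1/210 = 2/45
take √, sign -1: I = -0.05947080

-0.059471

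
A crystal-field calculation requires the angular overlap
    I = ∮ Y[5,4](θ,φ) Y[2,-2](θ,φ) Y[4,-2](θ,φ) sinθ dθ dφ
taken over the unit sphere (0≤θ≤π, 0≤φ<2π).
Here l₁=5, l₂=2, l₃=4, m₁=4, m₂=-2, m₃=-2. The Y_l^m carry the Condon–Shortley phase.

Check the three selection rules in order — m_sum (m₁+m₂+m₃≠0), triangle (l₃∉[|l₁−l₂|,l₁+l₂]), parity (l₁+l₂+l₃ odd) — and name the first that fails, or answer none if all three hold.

m₁+m₂+m₃ = 4 − 2 − 2 = 0  ✓
triangle: |5−2|=3 ≤ l₃=4 ≤ 5+2=7  ✓
parity: l₁+l₂+l₃ = 11 is odd  ✗

parity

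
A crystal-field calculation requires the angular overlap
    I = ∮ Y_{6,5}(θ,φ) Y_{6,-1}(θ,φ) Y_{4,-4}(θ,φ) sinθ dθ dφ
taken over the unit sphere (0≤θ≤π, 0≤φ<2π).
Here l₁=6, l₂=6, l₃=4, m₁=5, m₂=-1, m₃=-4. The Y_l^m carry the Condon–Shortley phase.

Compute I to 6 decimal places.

-0.102536

Rules hold: Σm=0, L=16 even, 0≤4≤12.
N = 13·13·9 = 1521
Δ = 8!·4!·4!/17! = 1/15315300
Racah Σ t=2..6: t=2:+1/829440 t=3:−1/25920 t=4:+1/9216 t=5:−1/25920 t=6:+1/829440 = 7/207360
⇒ 3j(6 6 4; 0 0 0)² = 28/2431, sgn +1
Racah Σ t=1..1: t=1:−1/2903040 = -1/2903040
⇒ 3j(6 6 4; 5 -1 -4)² = 5/663, sgn -1
4πI² = N·(3j₀)²·(3jₘ)² = 420/3179
I = -1·√(0.132117/4π) = -0.10253555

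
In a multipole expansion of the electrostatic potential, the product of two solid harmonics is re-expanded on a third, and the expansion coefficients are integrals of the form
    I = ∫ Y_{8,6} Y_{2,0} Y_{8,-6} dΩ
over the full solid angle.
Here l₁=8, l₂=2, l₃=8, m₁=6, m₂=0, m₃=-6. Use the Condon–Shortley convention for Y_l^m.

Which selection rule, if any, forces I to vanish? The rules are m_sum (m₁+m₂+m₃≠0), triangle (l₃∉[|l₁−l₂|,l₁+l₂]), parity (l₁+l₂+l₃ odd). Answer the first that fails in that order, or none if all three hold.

none

m₁+m₂+m₃ = 6 + 0 − 6 = 0  ✓
triangle: |8−2|=6 ≤ l₃=8 ≤ 8+2=10  ✓
parity: l₁+l₂+l₃ = 18 is even  ✓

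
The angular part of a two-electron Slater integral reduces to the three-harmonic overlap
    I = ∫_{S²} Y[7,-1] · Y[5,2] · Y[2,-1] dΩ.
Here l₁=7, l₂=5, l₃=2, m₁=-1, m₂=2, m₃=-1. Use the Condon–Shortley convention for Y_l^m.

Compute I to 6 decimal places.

-0.143343

Checks pass: Σm=0; 14 even; l₃=2∈[2,12].
(2·7+1)(2·5+1)(2·2+1) = 825
Δ: 10! 4! 0! / 15! → 1/15015
sum: t=5:−1/57600 = -1/57600
3j²(7 5 2; 0 0 0) = Δ·Π!·Σ² = 21/715  (sign -1)
sum: t=7:−1/181440 = -1/181440
3j²(7 5 2; -1 2 -1) = Δ·Π!·Σ² = 32/3003  (sign +1)
combine: 4πI² = 825·21/715·32/3003 = 480/1859
take √, sign -1: I = -0.14334284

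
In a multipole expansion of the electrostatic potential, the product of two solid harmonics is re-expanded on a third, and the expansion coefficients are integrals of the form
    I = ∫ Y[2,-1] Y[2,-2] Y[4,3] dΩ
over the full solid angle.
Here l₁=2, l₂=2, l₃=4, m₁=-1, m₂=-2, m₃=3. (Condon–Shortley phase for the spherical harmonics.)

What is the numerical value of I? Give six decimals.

-0.238414

m-sum 0 ✓  L=8 even ✓  0≤4≤4 ✓
Π(2lᵢ+1) = 5×5×9 = 225
triangle coeff Δ(2,2,4) = 1/630
Σ_t [0,0]: t=0:+1/16 = 1/16
(3j)²=2/35 [(2 2 4; 0 0 0)], sign=+1
Σ_t [0,0]: t=0:+1/144 = 1/144
(3j)²=1/18 [(2 2 4; -1 -2 3)], sign=-1
⇒ 4πI² = 5/7
I = (-1)√(5/7/(4π)) = -0.23841361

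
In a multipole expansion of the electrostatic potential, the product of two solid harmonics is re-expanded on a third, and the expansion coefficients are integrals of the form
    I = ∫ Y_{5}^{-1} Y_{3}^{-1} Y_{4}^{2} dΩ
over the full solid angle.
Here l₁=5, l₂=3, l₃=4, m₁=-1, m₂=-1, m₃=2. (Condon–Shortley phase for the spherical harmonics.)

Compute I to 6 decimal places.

Rules hold: Σm=0, L=12 even, 2≤4≤8.
N = 11·7·9 = 693
Δ = 4!·6!·2!/13! = 1/180180
Racah Σ t=1..3: t=1:−1/576 t=2:+1/144 t=3:−1/576 = 1/288
⇒ 3j(5 3 4; 0 0 0)² = 20/1001, sgn +1
Racah Σ t=0..2: t=0:+1/34560 t=1:−1/720 t=2:+1/384 = 43/34560
⇒ 3j(5 3 4; -1 -1 2)² = 1849/180180, sgn +1
4πI² = N·(3j₀)²·(3jₘ)² = 1849/13013
I = +1·√(0.142089/4π) = 0.10633465

0.106335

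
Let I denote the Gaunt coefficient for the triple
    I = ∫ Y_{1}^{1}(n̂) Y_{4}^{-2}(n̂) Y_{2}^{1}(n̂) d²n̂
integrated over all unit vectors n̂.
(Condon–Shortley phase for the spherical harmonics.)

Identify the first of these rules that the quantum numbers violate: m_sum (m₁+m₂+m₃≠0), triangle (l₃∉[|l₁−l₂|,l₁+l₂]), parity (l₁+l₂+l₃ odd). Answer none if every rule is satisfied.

m₁+m₂+m₃ = 1 − 2 + 1 = 0  ✓
triangle: |1−4|=3 ≤ l₃=2 ≤ 1+4=5  ✗
parity: l₁+l₂+l₃ = 7 is odd

triangle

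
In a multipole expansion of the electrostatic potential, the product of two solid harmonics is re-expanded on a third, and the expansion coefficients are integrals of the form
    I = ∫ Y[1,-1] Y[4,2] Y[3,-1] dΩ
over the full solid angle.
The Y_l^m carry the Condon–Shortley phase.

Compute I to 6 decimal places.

Checks pass: Σm=0; 8 even; l₃=3∈[3,5].
(2·1+1)(2·4+1)(2·3+1) = 189
Δ: 2! 0! 6! / 9! → 1/252
sum: t=1:−1/36 = -1/36
3j²(1 4 3; 0 0 0) = Δ·Π!·Σ² = 4/63  (sign +1)
sum: t=2:+1/96 = 1/96
3j²(1 4 3; -1 2 -1) = Δ·Π!·Σ² = 5/84  (sign +1)
combine: 4πI² = 189·4/63·5/84 = 5/7
take √, sign +1: I = 0.23841361

0.238414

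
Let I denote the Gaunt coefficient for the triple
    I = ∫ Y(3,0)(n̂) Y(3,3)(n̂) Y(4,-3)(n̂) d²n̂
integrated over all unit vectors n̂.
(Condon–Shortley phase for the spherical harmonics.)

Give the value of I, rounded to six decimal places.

Rules hold: Σm=0, L=10 even, 0≤4≤6.
N = 7·7·9 = 441
Δ = 2!·4!·4!/11! = 1/34650
Racah Σ t=0..2: t=0:+1/72 t=1:−1/16 t=2:+1/72 = -5/144
⇒ 3j(3 3 4; 0 0 0)² = 2/77, sgn -1
Racah Σ t=2..2: t=2:+1/288 = 1/288
⇒ 3j(3 3 4; 0 3 -3)² = 1/22, sgn -1
4πI² = N·(3j₀)²·(3jₘ)² = 63/121
I = +1·√(0.520661/4π) = 0.20355073

0.203551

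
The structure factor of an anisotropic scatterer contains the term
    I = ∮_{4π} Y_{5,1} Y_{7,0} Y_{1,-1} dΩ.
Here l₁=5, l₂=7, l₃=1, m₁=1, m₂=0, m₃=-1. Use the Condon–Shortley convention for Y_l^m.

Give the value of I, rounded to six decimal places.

0.000000

triangle: need 2≤l₃≤12, have 1; I=0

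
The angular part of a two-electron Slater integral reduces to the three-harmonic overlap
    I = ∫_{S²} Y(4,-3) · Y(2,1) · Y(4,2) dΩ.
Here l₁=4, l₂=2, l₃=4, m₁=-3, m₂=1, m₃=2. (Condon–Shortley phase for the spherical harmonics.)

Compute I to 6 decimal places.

-0.187702

Checks pass: Σm=0; 10 even; l₃=4∈[2,6].
(2·4+1)(2·2+1)(2·4+1) = 405
Δ: 2! 6! 2! / 11! → 1/13860
sum: t=0:+1/192 t=1:−1/36 t=2:+1/192 = -5/288
3j²(4 2 4; 0 0 0) = Δ·Π!·Σ² = 20/693  (sign -1)
sum: t=1:−1/1440 t=2:+1/240 = 1/288
3j²(4 2 4; -3 1 2) = Δ·Π!·Σ² = 5/132  (sign +1)
combine: 4πI² = 405·20/693·5/132 = 375/847
take √, sign -1: I = -0.18770204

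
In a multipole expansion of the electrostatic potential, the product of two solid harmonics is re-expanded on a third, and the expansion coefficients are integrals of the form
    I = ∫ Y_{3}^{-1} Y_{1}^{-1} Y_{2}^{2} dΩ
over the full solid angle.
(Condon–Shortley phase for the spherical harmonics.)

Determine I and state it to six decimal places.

Checks pass: Σm=0; 6 even; l₃=2∈[2,4].
(2·3+1)(2·1+1)(2·2+1) = 105
Δ: 2! 4! 0! / 7! → 1/105
sum: t=1:−1/4 = -1/4
3j²(3 1 2; 0 0 0) = Δ·Π!·Σ² = 3/35  (sign -1)
sum: t=0:+1/48 = 1/48
3j²(3 1 2; -1 -1 2) = Δ·Π!·Σ² = 1/105  (sign +1)
combine: 4πI² = 105·3/35·1/105 = 3/35
take √, sign -1: I = -0.08258890

-0.082589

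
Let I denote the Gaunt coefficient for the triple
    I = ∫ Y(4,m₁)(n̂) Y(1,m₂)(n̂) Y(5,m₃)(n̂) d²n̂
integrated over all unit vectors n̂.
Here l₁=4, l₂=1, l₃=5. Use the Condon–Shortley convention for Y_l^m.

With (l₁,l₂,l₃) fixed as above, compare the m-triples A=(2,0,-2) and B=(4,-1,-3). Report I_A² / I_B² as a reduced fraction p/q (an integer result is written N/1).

l's match ⇒ only the (l;m) 3-j factors differ between A and B.
A: triangle coeff Δ(4,1,5) = 1/495; Σ_t [0,0]: t=0:+1/1440 = 1/1440; (3j)²=7/165 [(4 1 5; 2 0 -2)], sign=-1
B: triangle coeff Δ(4,1,5) = 1/495; Σ_t [0,0]: t=0:+1/80640 = 1/80640; (3j)²=1/495 [(4 1 5; 4 -1 -3)], sign=+1
I_A²/I_B² = (7/165)/(1/495) = 21/1

21/1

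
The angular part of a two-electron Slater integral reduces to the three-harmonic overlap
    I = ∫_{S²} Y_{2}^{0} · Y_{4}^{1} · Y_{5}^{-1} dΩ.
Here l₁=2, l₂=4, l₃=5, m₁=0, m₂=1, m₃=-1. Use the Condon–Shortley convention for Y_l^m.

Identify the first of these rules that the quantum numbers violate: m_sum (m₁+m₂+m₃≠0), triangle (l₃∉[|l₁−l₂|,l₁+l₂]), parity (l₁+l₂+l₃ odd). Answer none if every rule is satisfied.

m₁+m₂+m₃ = 0 + 1 − 1 = 0  ✓
triangle: |2−4|=2 ≤ l₃=5 ≤ 2+4=6  ✓
parity: l₁+l₂+l₃ = 11 is odd  ✗

parity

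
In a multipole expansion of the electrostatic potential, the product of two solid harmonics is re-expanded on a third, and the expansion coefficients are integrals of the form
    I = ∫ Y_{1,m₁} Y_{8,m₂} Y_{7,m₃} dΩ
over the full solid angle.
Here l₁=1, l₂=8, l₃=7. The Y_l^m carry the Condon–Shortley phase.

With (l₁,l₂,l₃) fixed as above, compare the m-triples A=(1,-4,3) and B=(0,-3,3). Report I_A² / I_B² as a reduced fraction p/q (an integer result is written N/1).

Shared (l₁,l₂,l₃)=(1,8,7): N and (l;000)² cancel in I_A²/I_B².
A: Δ = 2!·0!·14!/17! = 1/2040; Racah Σ t=0..0: t=0:+1/174182400 = 1/174182400; ⇒ 3j(1 8 7; 1 -4 3)² = 11/340, sgn +1
B: Δ = 2!·0!·14!/17! = 1/2040; Racah Σ t=1..1: t=1:−1/87091200 = -1/87091200; ⇒ 3j(1 8 7; 0 -3 3)² = 11/408, sgn -1
I_A²/I_B² = (11/340)/(11/408) = 6/5

6/5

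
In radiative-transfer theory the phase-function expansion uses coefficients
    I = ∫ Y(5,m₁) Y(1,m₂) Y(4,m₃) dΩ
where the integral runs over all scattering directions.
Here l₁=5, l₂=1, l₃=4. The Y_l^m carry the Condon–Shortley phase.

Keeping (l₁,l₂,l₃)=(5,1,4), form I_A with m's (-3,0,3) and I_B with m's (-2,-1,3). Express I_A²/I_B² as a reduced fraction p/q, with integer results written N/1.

16/3

Shared (l₁,l₂,l₃)=(5,1,4): N and (l;000)² cancel in I_A²/I_B².
A: Δ = 2!·8!·0!/11! = 1/495; Racah Σ t=1..1: t=1:−1/5040 = -1/5040; ⇒ 3j(5 1 4; -3 0 3)² = 16/495, sgn +1
B: Δ = 2!·8!·0!/11! = 1/495; Racah Σ t=0..0: t=0:+1/10080 = 1/10080; ⇒ 3j(5 1 4; -2 -1 3)² = 1/165, sgn -1
I_A²/I_B² = (16/495)/(1/165) = 16/3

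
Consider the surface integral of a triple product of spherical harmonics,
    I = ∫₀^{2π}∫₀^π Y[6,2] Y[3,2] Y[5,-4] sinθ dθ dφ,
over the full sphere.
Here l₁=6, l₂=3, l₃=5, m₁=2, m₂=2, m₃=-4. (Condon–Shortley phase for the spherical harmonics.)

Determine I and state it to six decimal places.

-0.139560

m-sum 0 ✓  L=14 even ✓  3≤5≤9 ✓
Π(2lᵢ+1) = 13×7×11 = 1001
triangle coeff Δ(6,3,5) = 1/675675
Σ_t [1,3]: t=1:−1/8640 t=2:+1/2304 t=3:−1/8640 = 7/34560
(3j)²=7/429 [(6 3 5; 0 0 0)], sign=-1
Σ_t [3,4]: t=3:−1/60480 t=4:+1/967680 = -1/64512
(3j)²=15/1001 [(6 3 5; 2 2 -4)], sign=+1
⇒ 4πI² = 35/143
I = (-1)√(35/143/(4π)) = -0.13956004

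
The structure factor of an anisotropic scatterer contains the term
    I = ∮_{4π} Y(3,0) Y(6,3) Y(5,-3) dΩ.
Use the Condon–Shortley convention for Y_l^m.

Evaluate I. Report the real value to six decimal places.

Rules hold: Σm=0, L=14 even, 3≤5≤9.
N = 7·13·11 = 1001
Δ = 4!·2!·8!/15! = 1/675675
Racah Σ t=1..3: t=1:−1/8640 t=2:+1/2304 t=3:−1/8640 = 7/34560
⇒ 3j(3 6 5; 0 0 0)² = 7/429, sgn -1
Racah Σ t=1..3: t=1:−1/483840 t=2:+1/20160 t=3:−1/17280 = -1/96768
⇒ 3j(3 6 5; 0 3 -3)² = 1/1001, sgn -1
4πI² = N·(3j₀)²·(3jₘ)² = 7/429
I = +1·√(0.016317/4π) = 0.03603425

0.036034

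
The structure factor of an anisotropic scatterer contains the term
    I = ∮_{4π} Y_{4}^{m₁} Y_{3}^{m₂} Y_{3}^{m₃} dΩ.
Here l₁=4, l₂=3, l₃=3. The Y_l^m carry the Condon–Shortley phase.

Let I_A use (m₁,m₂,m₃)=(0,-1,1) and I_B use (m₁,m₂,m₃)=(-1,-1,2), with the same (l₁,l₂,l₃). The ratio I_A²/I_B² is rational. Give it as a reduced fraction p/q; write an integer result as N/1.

l's match ⇒ only the (l;m) 3-j factors differ between A and B.
A: triangle coeff Δ(4,3,3) = 1/34650; Σ_t [0,2]: t=0:+1/1152 t=1:−1/36 t=2:+1/32 = 5/1152; (3j)²=1/1386 [(4 3 3; 0 -1 1)], sign=+1
B: triangle coeff Δ(4,3,3) = 1/34650; Σ_t [1,2]: t=1:−1/144 t=2:+1/48 = 1/72; (3j)²=16/693 [(4 3 3; -1 -1 2)], sign=-1
I_A²/I_B² = (1/1386)/(16/693) = 1/32

1/32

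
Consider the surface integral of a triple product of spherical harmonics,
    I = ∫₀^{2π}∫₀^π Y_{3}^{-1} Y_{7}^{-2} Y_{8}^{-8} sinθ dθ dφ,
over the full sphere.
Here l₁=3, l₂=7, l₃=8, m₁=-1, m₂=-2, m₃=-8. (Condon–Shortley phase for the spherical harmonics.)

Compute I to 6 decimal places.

Σmᵢ = -11 ≠ 0, so the φ-integral vanishes; I = 0

0.000000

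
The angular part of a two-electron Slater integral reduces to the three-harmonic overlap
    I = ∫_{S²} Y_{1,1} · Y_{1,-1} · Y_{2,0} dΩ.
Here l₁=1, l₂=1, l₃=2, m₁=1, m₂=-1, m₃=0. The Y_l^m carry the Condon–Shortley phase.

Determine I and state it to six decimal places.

Rules hold: Σm=0, L=4 even, 0≤2≤2.
N = 3·3·5 = 45
Δ = 0!·2!·2!/5! = 1/30
Racah Σ t=0..0: t=0:+1/1 = 1/1
⇒ 3j(1 1 2; 0 0 0)² = 2/15, sgn +1
Racah Σ t=0..0: t=0:+1/4 = 1/4
⇒ 3j(1 1 2; 1 -1 0)² = 1/30, sgn +1
4πI² = N·(3j₀)²·(3jₘ)² = 1/5
I = +1·√(0.2/4π) = 0.12615663

0.126157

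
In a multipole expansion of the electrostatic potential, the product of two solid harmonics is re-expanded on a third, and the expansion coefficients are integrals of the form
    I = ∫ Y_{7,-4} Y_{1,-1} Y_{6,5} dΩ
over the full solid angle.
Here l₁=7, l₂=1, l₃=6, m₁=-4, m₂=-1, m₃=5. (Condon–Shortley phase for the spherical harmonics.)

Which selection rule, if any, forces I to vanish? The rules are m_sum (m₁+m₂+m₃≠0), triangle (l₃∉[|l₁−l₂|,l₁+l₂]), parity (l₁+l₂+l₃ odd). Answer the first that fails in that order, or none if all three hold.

none

azimuthal sum: -4 − 1 + 5 = 0  ✓
6 ≤ 6 ≤ 8 (triangle on l)  ✓
L = 7 + 1 + 6 = 14 (even)  ✓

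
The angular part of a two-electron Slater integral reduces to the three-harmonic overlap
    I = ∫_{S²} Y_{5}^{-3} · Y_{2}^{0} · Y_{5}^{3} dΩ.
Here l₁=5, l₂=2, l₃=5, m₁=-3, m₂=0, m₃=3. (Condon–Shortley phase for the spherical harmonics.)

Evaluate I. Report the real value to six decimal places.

Checks pass: Σm=0; 12 even; l₃=5∈[3,7].
(2·5+1)(2·2+1)(2·5+1) = 605
Δ: 2! 8! 2! / 13! → 1/38610
sum: t=0:+1/2880 t=1:−1/576 t=2:+1/2880 = -1/960
3j²(5 2 5; 0 0 0) = Δ·Π!·Σ² = 10/429  (sign +1)
sum: t=0:+1/161280 t=1:−1/5040 t=2:+1/5760 = -1/53760
3j²(5 2 5; -3 0 3) = Δ·Π!·Σ² = 1/4290  (sign -1)
combine: 4πI² = 605·10/429·1/4290 = 5/1521
take √, sign -1: I = -0.01617393

-0.016174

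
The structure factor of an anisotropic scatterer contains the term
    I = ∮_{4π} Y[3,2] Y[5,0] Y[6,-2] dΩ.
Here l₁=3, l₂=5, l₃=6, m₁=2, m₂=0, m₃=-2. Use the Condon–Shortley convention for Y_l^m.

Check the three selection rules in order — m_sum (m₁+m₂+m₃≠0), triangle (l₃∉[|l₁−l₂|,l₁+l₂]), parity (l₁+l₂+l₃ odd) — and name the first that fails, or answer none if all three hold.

Σmᵢ = 0  ✓
l₃∈[|l₁−l₂|,l₁+l₂]=[2,8], have l₃=6  ✓
Σlᵢ = 14 ⇒ even  ✓

none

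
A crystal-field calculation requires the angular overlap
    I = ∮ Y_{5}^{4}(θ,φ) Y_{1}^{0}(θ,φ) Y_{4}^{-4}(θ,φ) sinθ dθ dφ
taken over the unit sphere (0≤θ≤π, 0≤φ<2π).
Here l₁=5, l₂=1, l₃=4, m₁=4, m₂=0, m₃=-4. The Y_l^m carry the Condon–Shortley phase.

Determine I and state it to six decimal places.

Rules hold: Σm=0, L=10 even, 4≤4≤6.
N = 11·3·9 = 297
Δ = 2!·8!·0!/11! = 1/495
Racah Σ t=1..1: t=1:−1/576 = -1/576
⇒ 3j(5 1 4; 0 0 0)² = 5/99, sgn -1
Racah Σ t=1..1: t=1:−1/40320 = -1/40320
⇒ 3j(5 1 4; 4 0 -4)² = 1/55, sgn -1
4πI² = N·(3j₀)²·(3jₘ)² = 3/11
I = +1·√(0.272727/4π) = 0.14731920

0.147319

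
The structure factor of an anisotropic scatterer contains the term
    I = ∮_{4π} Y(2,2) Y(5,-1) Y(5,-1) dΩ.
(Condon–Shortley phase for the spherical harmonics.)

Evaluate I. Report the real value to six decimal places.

m-sum 0 ✓  L=12 even ✓  3≤5≤7 ✓
Π(2lᵢ+1) = 5×11×11 = 605
triangle coeff Δ(2,5,5) = 1/38610
Σ_t [0,2]: t=0:+1/2880 t=1:−1/576 t=2:+1/2880 = -1/960
(3j)²=10/429 [(2 5 5; 0 0 0)], sign=+1
Σ_t [0,0]: t=0:+1/2304 = 1/2304
(3j)²=5/143 [(2 5 5; 2 -1 -1)], sign=+1
⇒ 4πI² = 250/507
I = (+1)√(250/507/(4π)) = 0.19808933

0.198089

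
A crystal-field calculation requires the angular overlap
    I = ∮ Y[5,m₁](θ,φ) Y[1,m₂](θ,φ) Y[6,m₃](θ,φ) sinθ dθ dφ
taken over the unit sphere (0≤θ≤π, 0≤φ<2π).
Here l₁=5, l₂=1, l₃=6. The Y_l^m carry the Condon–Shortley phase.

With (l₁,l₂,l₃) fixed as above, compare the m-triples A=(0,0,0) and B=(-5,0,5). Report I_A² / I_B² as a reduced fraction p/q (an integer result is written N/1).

l's match ⇒ only the (l;m) 3-j factors differ between A and B.
A: triangle coeff Δ(5,1,6) = 1/858; Σ_t [0,0]: t=0:+1/14400 = 1/14400; (3j)²=6/143 [(5 1 6; 0 0 0)], sign=+1
B: triangle coeff Δ(5,1,6) = 1/858; Σ_t [0,0]: t=0:+1/3628800 = 1/3628800; (3j)²=1/78 [(5 1 6; -5 0 5)], sign=-1
I_A²/I_B² = (6/143)/(1/78) = 36/11

36/11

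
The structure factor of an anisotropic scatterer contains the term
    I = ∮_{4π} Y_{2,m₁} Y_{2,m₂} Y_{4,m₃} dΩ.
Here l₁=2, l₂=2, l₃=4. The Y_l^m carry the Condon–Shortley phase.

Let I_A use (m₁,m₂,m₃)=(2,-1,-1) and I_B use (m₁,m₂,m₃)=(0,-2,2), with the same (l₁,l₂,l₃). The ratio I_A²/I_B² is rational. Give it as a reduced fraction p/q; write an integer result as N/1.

Shared (l₁,l₂,l₃)=(2,2,4): N and (l;000)² cancel in I_A²/I_B².
A: Δ = 0!·4!·4!/9! = 1/630; Racah Σ t=0..0: t=0:+1/144 = 1/144; ⇒ 3j(2 2 4; 2 -1 -1)² = 1/126, sgn -1
B: Δ = 0!·4!·4!/9! = 1/630; Racah Σ t=0..0: t=0:+1/96 = 1/96; ⇒ 3j(2 2 4; 0 -2 2)² = 1/42, sgn +1
I_A²/I_B² = (1/126)/(1/42) = 1/3

1/3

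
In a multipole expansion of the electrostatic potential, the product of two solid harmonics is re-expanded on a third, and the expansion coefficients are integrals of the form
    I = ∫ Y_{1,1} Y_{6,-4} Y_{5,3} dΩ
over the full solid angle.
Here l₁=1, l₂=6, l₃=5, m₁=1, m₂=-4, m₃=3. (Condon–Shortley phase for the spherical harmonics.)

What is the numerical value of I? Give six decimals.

0.274090

m-sum 0 ✓  L=12 even ✓  5≤5≤7 ✓
Π(2lᵢ+1) = 3×13×11 = 429
triangle coeff Δ(1,6,5) = 1/858
Σ_t [1,1]: t=1:−1/14400 = -1/14400
(3j)²=6/143 [(1 6 5; 0 0 0)], sign=+1
Σ_t [0,0]: t=0:+1/161280 = 1/161280
(3j)²=15/286 [(1 6 5; 1 -4 3)], sign=+1
⇒ 4πI² = 135/143
I = (+1)√(135/143/(4π)) = 0.27409047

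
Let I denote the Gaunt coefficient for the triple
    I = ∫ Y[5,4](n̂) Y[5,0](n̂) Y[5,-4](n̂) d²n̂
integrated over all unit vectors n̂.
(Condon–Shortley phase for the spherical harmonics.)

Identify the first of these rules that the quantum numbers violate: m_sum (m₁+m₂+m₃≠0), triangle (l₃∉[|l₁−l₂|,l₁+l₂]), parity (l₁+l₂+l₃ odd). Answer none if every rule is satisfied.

m₁+m₂+m₃ = 4 + 0 − 4 = 0  ✓
triangle: |5−5|=0 ≤ l₃=5 ≤ 5+5=10  ✓
parity: l₁+l₂+l₃ = 15 is odd  ✗

parity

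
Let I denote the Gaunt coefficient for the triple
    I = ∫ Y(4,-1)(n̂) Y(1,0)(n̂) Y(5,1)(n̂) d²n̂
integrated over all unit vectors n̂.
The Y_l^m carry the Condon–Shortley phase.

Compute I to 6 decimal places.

Rules hold: Σm=0, L=10 even, 3≤5≤5.
N = 9·3·11 = 297
Δ = 0!·8!·2!/11! = 1/495
Racah Σ t=0..0: t=0:+1/576 = 1/576
⇒ 3j(4 1 5; 0 0 0)² = 5/99, sgn -1
Racah Σ t=0..0: t=0:+1/720 = 1/720
⇒ 3j(4 1 5; -1 0 1)² = 8/165, sgn +1
4πI² = N·(3j₀)²·(3jₘ)² = 8/11
I = -1·√(0.727273/4π) = -0.24057125

-0.240571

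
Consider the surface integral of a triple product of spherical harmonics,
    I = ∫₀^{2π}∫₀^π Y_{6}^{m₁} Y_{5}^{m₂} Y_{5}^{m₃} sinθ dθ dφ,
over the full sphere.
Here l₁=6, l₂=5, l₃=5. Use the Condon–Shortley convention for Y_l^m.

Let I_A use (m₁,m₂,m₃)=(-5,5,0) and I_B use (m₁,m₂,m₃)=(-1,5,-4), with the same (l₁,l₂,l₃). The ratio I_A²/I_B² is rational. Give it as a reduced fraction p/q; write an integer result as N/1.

Same 6,5,5: normalisation and zero-m 3j drop out of the ratio.
A: Δ: 6! 6! 4! / 17! → 1/28588560; sum: t=6:+1/2073600 = 1/2073600; 3j²(6 5 5; -5 5 0) = Δ·Π!·Σ² = 15/884  (sign -1)
B: Δ: 6! 6! 4! / 17! → 1/28588560; sum: t=6:+1/2073600 = 1/2073600; 3j²(6 5 5; -1 5 -4) = Δ·Π!·Σ² = 63/9724  (sign -1)
I_A²/I_B² = (15/884)/(63/9724) = 55/21

55/21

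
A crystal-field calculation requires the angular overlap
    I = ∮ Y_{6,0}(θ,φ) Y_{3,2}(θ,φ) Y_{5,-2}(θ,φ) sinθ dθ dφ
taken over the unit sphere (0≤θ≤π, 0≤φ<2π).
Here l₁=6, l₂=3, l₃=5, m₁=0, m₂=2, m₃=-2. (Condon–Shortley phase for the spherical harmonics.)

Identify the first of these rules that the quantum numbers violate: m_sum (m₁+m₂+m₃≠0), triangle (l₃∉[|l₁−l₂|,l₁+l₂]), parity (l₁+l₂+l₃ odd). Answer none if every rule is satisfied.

none

m₁+m₂+m₃ = 0 + 2 − 2 = 0  ✓
triangle: |6−3|=3 ≤ l₃=5 ≤ 6+3=9  ✓
parity: l₁+l₂+l₃ = 14 is even  ✓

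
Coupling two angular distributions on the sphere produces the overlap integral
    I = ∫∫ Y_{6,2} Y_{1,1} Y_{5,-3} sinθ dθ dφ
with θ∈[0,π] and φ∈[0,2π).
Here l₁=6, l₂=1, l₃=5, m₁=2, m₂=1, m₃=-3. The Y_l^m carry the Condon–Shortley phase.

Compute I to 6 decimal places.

Checks pass: Σm=0; 12 even; l₃=5∈[5,7].
(2·6+1)(2·1+1)(2·5+1) = 429
Δ: 2! 10! 0! / 13! → 1/858
sum: t=1:−1/14400 = -1/14400
3j²(6 1 5; 0 0 0) = Δ·Π!·Σ² = 6/143  (sign +1)
sum: t=2:+1/161280 = 1/161280
3j²(6 1 5; 2 1 -3) = Δ·Π!·Σ² = 1/143  (sign +1)
combine: 4πI² = 429·6/143·1/143 = 18/143
take √, sign +1: I = 0.10008369

0.100084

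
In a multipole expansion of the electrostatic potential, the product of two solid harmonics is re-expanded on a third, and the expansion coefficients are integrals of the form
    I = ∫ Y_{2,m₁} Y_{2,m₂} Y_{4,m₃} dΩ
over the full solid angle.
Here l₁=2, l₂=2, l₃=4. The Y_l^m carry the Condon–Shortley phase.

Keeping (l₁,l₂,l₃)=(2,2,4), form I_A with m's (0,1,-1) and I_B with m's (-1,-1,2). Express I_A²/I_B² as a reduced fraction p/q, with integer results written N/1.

Shared (l₁,l₂,l₃)=(2,2,4): N and (l;000)² cancel in I_A²/I_B².
A: Δ = 0!·4!·4!/9! = 1/630; Racah Σ t=0..0: t=0:+1/24 = 1/24; ⇒ 3j(2 2 4; 0 1 -1)² = 1/21, sgn -1
B: Δ = 0!·4!·4!/9! = 1/630; Racah Σ t=0..0: t=0:+1/36 = 1/36; ⇒ 3j(2 2 4; -1 -1 2)² = 4/63, sgn +1
I_A²/I_B² = (1/21)/(4/63) = 3/4

3/4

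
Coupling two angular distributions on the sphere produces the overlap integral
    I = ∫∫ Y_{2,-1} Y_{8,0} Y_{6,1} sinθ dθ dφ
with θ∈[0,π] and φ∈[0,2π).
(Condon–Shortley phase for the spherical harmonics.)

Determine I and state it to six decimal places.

m-sum 0 ✓  L=16 even ✓  6≤6≤10 ✓
Π(2lᵢ+1) = 5×17×13 = 1105
triangle coeff Δ(2,8,6) = 1/30940
Σ_t [2,2]: t=2:+1/2073600 = 1/2073600
(3j)²=28/1105 [(2 8 6; 0 0 0)], sign=+1
Σ_t [3,3]: t=3:−1/3628800 = -1/3628800
(3j)²=16/1105 [(2 8 6; -1 0 1)], sign=+1
⇒ 4πI² = 448/1105
I = (+1)√(448/1105/(4π)) = 0.17961927

0.179619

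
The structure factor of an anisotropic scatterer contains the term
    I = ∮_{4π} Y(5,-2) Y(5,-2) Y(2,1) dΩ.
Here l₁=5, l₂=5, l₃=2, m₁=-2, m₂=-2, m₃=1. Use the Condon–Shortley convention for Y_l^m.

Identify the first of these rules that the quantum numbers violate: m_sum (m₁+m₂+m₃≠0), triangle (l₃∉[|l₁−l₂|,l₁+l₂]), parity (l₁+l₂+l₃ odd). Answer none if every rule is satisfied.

m_sum

Σmᵢ = -3  ✗
l₃∈[|l₁−l₂|,l₁+l₂]=[0,10], have l₃=2
Σlᵢ = 12 ⇒ even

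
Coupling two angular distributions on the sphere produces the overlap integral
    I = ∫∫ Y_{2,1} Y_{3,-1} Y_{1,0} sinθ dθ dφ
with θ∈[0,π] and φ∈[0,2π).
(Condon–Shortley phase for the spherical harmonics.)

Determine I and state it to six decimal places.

-0.233597

m-sum 0 ✓  L=6 even ✓  1≤1≤5 ✓
Π(2lᵢ+1) = 5×7×3 = 105
triangle coeff Δ(2,3,1) = 1/105
Σ_t [2,2]: t=2:+1/4 = 1/4
(3j)²=3/35 [(2 3 1; 0 0 0)], sign=-1
Σ_t [1,1]: t=1:−1/6 = -1/6
(3j)²=8/105 [(2 3 1; 1 -1 0)], sign=+1
⇒ 4πI² = 24/35
I = (-1)√(24/35/(4π)) = -0.23359668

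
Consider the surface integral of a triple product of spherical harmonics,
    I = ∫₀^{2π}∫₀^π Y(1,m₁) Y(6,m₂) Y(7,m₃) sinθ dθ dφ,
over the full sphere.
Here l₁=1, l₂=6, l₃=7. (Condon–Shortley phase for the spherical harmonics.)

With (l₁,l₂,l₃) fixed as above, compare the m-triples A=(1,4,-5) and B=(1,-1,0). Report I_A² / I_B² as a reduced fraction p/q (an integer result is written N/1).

22/7

l's match ⇒ only the (l;m) 3-j factors differ between A and B.
A: triangle coeff Δ(1,6,7) = 1/1365; Σ_t [0,0]: t=0:+1/14515200 = 1/14515200; (3j)²=22/455 [(1 6 7; 1 4 -5)], sign=+1
B: triangle coeff Δ(1,6,7) = 1/1365; Σ_t [0,0]: t=0:+1/1209600 = 1/1209600; (3j)²=1/65 [(1 6 7; 1 -1 0)], sign=-1
I_A²/I_B² = (22/455)/(1/65) = 22/7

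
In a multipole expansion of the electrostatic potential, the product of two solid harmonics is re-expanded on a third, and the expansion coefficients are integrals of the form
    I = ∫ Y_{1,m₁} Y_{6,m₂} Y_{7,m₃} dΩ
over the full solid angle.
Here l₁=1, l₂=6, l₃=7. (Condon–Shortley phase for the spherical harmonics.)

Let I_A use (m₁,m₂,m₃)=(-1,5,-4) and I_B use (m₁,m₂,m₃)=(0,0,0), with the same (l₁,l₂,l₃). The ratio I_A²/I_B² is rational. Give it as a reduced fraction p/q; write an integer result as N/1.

l's match ⇒ only the (l;m) 3-j factors differ between A and B.
A: triangle coeff Δ(1,6,7) = 1/1365; Σ_t [0,0]: t=0:+1/79833600 = 1/79833600; (3j)²=1/455 [(1 6 7; -1 5 -4)], sign=-1
B: triangle coeff Δ(1,6,7) = 1/1365; Σ_t [0,0]: t=0:+1/518400 = 1/518400; (3j)²=7/195 [(1 6 7; 0 0 0)], sign=-1
I_A²/I_B² = (1/455)/(7/195) = 3/49

3/49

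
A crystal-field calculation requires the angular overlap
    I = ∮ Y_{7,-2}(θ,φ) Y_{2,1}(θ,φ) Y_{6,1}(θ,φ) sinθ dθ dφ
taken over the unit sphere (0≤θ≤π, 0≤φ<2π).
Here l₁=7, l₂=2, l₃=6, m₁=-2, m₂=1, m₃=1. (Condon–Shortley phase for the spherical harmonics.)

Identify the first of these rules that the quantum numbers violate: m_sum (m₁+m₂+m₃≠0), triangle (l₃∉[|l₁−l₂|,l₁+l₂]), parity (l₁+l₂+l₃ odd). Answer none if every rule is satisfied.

Σmᵢ = 0  ✓
l₃∈[|l₁−l₂|,l₁+l₂]=[5,9], have l₃=6  ✓
Σlᵢ = 15 ⇒ odd  ✗

parity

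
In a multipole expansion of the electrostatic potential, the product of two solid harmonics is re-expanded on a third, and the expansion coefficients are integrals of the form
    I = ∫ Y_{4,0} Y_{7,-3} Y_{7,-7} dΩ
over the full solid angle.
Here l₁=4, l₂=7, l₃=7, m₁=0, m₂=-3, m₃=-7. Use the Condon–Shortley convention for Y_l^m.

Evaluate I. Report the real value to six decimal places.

0.000000

0 − 3 − 7 = -10 ≠ 0: azimuthal integral kills it; I = 0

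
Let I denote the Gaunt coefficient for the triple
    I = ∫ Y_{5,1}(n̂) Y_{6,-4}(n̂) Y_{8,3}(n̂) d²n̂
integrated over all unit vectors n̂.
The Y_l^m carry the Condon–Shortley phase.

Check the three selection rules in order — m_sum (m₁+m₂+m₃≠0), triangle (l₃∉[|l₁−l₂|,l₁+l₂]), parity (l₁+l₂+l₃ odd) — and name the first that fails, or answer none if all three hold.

Σmᵢ = 0  ✓
l₃∈[|l₁−l₂|,l₁+l₂]=[1,11], have l₃=8  ✓
Σlᵢ = 19 ⇒ odd  ✗

parity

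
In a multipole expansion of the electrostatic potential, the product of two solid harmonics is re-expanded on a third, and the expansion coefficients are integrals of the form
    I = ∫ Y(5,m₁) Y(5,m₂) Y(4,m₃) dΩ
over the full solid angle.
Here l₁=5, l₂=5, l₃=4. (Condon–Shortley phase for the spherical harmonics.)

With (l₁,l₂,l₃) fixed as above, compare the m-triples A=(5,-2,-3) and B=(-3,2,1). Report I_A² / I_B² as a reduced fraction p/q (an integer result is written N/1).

l's match ⇒ only the (l;m) 3-j factors differ between A and B.
A: triangle coeff Δ(5,5,4) = 1/3153150; Σ_t [0,0]: t=0:+1/103680 = 1/103680; (3j)²=7/429 [(5 5 4; 5 -2 -3)], sign=-1
B: triangle coeff Δ(5,5,4) = 1/3153150; Σ_t [4,6]: t=4:+1/6912 t=5:−1/2880 t=6:+1/17280 = -1/6912; (3j)²=5/429 [(5 5 4; -3 2 1)], sign=+1
I_A²/I_B² = (7/429)/(5/429) = 7/5

7/5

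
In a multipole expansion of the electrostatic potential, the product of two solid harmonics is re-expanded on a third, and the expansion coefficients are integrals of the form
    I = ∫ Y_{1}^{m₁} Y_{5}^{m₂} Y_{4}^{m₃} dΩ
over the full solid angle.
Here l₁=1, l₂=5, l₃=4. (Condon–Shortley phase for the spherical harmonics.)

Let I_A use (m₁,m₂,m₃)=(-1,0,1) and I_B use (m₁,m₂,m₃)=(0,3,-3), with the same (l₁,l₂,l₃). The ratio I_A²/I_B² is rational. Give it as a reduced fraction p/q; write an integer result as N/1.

5/8

l's match ⇒ only the (l;m) 3-j factors differ between A and B.
A: triangle coeff Δ(1,5,4) = 1/495; Σ_t [2,2]: t=2:+1/1440 = 1/1440; (3j)²=2/99 [(1 5 4; -1 0 1)], sign=-1
B: triangle coeff Δ(1,5,4) = 1/495; Σ_t [1,1]: t=1:−1/5040 = -1/5040; (3j)²=16/495 [(1 5 4; 0 3 -3)], sign=+1
I_A²/I_B² = (2/99)/(16/495) = 5/8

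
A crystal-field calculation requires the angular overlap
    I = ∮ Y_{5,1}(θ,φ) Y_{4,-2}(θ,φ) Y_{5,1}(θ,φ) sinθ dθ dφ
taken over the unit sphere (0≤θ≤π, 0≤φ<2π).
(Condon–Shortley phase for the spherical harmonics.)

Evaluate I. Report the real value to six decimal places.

0.137240

Rules hold: Σm=0, L=14 even, 1≤5≤9.
N = 11·9·11 = 1089
Δ = 4!·6!·4!/15! = 1/3153150
Racah Σ t=0..4: t=0:+1/69120 t=1:−1/1728 t=2:+1/576 t=3:−1/1728 t=4:+1/69120 = 7/11520
⇒ 3j(5 4 5; 0 0 0)² = 2/143, sgn -1
Racah Σ t=0..2: t=0:+1/4608 t=1:−1/1296 t=2:+1/4608 = -7/20736
⇒ 3j(5 4 5; 1 -2 1)² = 20/1287, sgn -1
4πI² = N·(3j₀)²·(3jₘ)² = 40/169
I = +1·√(0.236686/4π) = 0.13724032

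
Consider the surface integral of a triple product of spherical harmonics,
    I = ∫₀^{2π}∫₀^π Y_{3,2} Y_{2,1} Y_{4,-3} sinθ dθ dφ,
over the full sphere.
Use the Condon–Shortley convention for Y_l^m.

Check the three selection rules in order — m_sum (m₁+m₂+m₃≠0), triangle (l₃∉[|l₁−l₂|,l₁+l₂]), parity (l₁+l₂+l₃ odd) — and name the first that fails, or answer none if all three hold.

Σmᵢ = 0  ✓
l₃∈[|l₁−l₂|,l₁+l₂]=[1,5], have l₃=4  ✓
Σlᵢ = 9 ⇒ odd  ✗

parity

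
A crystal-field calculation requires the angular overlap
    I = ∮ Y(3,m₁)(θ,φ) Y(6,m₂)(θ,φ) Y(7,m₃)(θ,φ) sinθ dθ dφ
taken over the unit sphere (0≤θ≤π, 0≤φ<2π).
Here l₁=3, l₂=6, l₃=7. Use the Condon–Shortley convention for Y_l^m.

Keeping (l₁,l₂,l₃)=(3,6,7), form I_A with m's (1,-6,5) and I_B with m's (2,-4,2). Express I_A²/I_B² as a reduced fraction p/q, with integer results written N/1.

l's match ⇒ only the (l;m) 3-j factors differ between A and B.
A: triangle coeff Δ(3,6,7) = 1/2042040; Σ_t [0,0]: t=0:+1/29030400 = 1/29030400; (3j)²=99/7735 [(3 6 7; 1 -6 5)], sign=+1
B: triangle coeff Δ(3,6,7) = 1/2042040; Σ_t [0,1]: t=0:+1/967680 t=1:−1/8709120 = 1/1088640; (3j)²=800/51051 [(3 6 7; 2 -4 2)], sign=-1
I_A²/I_B² = (99/7735)/(800/51051) = 3267/4000

3267/4000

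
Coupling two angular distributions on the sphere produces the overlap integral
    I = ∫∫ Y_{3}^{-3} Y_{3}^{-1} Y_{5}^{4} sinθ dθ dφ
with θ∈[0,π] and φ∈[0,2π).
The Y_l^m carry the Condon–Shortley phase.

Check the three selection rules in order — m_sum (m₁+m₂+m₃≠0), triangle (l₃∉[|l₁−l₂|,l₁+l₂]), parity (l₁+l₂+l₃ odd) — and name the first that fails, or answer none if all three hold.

azimuthal sum: -3 − 1 + 4 = 0  ✓
0 ≤ 5 ≤ 6 (triangle on l)  ✓
L = 3 + 3 + 5 = 11 (odd)  ✗

parity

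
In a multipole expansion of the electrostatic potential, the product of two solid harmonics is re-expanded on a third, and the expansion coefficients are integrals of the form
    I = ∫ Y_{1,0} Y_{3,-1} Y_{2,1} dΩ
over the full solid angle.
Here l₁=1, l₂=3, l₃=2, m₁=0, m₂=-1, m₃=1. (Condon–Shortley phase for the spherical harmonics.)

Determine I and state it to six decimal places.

m-sum 0 ✓  L=6 even ✓  2≤2≤4 ✓
Π(2lᵢ+1) = 3×7×5 = 105
triangle coeff Δ(1,3,2) = 1/105
Σ_t [1,1]: t=1:−1/4 = -1/4
(3j)²=3/35 [(1 3 2; 0 0 0)], sign=-1
Σ_t [1,1]: t=1:−1/6 = -1/6
(3j)²=8/105 [(1 3 2; 0 -1 1)], sign=+1
⇒ 4πI² = 24/35
I = (-1)√(24/35/(4π)) = -0.23359668

-0.233597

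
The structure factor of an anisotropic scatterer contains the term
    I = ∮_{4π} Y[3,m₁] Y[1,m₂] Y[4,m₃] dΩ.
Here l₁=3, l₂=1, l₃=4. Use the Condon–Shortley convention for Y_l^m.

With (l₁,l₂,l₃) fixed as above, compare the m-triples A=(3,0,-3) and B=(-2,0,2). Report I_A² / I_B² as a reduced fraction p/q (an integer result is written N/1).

7/12

Shared (l₁,l₂,l₃)=(3,1,4): N and (l;000)² cancel in I_A²/I_B².
A: Δ = 0!·6!·2!/9! = 1/252; Racah Σ t=0..0: t=0:+1/720 = 1/720; ⇒ 3j(3 1 4; 3 0 -3)² = 1/36, sgn -1
B: Δ = 0!·6!·2!/9! = 1/252; Racah Σ t=0..0: t=0:+1/120 = 1/120; ⇒ 3j(3 1 4; -2 0 2)² = 1/21, sgn +1
I_A²/I_B² = (1/36)/(1/21) = 7/12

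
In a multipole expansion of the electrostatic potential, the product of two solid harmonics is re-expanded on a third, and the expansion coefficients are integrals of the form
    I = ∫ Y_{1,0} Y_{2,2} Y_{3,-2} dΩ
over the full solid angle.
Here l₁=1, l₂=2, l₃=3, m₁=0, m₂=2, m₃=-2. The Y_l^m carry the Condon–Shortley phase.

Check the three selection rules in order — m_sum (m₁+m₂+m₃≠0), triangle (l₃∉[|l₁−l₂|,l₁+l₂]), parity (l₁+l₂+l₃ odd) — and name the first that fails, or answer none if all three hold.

none

Σmᵢ = 0  ✓
l₃∈[|l₁−l₂|,l₁+l₂]=[1,3], have l₃=3  ✓
Σlᵢ = 6 ⇒ even  ✓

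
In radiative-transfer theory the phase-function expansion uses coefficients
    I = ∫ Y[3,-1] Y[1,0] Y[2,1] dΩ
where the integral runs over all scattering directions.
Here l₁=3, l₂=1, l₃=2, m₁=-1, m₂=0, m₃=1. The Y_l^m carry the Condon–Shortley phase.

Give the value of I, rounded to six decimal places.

-0.233597

Rules hold: Σm=0, L=6 even, 2≤2≤4.
N = 7·3·5 = 105
Δ = 2!·4!·0!/7! = 1/105
Racah Σ t=1..1: t=1:−1/4 = -1/4
⇒ 3j(3 1 2; 0 0 0)² = 3/35, sgn -1
Racah Σ t=1..1: t=1:−1/6 = -1/6
⇒ 3j(3 1 2; -1 0 1)² = 8/105, sgn +1
4πI² = N·(3j₀)²·(3jₘ)² = 24/35
I = -1·√(0.685714/4π) = -0.23359668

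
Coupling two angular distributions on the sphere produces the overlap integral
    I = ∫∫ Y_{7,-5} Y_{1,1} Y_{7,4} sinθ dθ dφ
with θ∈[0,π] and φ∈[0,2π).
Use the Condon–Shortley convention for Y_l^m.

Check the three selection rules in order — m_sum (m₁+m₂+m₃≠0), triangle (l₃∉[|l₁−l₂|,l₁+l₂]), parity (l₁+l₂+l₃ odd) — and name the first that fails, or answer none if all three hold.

parity

Σmᵢ = 0  ✓
l₃∈[|l₁−l₂|,l₁+l₂]=[6,8], have l₃=7  ✓
Σlᵢ = 15 ⇒ odd  ✗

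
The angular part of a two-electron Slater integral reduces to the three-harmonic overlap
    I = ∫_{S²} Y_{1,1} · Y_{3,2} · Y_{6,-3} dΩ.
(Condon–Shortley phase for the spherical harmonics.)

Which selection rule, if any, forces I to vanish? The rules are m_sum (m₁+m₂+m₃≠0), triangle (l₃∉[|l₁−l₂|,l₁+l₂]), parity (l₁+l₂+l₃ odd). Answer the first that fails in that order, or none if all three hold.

Σmᵢ = 0  ✓
l₃∈[|l₁−l₂|,l₁+l₂]=[2,4], have l₃=6  ✗
Σlᵢ = 10 ⇒ even

triangle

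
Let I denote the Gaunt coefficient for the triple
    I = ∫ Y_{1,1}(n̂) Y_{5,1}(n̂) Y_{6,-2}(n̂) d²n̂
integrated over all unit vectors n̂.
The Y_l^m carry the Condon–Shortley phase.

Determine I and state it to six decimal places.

Checks pass: Σm=0; 12 even; l₃=6∈[4,6].
(2·1+1)(2·5+1)(2·6+1) = 429
Δ: 0! 2! 10! / 13! → 1/858
sum: t=0:+1/14400 = 1/14400
3j²(1 5 6; 0 0 0) = Δ·Π!·Σ² = 6/143  (sign +1)
sum: t=0:+1/34560 = 1/34560
3j²(1 5 6; 1 1 -2) = Δ·Π!·Σ² = 14/429  (sign +1)
combine: 4πI² = 429·6/143·14/429 = 84/143
take √, sign +1: I = 0.21620548

0.216205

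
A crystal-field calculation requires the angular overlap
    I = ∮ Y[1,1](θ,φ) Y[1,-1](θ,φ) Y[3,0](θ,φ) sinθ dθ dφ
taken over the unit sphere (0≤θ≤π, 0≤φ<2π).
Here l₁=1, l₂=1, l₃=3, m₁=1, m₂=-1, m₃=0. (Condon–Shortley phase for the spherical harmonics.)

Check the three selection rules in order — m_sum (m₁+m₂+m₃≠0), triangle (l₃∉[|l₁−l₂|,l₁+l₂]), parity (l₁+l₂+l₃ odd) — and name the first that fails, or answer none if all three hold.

triangle

m₁+m₂+m₃ = 1 − 1 + 0 = 0  ✓
triangle: |1−1|=0 ≤ l₃=3 ≤ 1+1=2  ✗
parity: l₁+l₂+l₃ = 5 is odd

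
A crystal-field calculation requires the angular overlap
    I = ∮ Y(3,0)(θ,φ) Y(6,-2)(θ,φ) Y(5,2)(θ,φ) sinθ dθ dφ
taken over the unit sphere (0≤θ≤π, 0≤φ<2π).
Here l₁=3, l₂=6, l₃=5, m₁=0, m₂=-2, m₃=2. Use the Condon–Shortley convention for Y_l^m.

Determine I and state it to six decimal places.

Rules hold: Σm=0, L=14 even, 3≤5≤9.
N = 7·13·11 = 1001
Δ = 4!·2!·8!/15! = 1/675675
Racah Σ t=1..3: t=1:−1/8640 t=2:+1/2304 t=3:−1/8640 = 7/34560
⇒ 3j(3 6 5; 0 0 0)² = 7/429, sgn -1
Racah Σ t=1..3: t=1:−1/8640 t=2:+1/5760 t=3:−1/60480 = 1/24192
⇒ 3j(3 6 5; 0 -2 2)² = 8/3003, sgn -1
4πI² = N·(3j₀)²·(3jₘ)² = 56/1287
I = +1·√(0.043512/4π) = 0.05884368

0.058844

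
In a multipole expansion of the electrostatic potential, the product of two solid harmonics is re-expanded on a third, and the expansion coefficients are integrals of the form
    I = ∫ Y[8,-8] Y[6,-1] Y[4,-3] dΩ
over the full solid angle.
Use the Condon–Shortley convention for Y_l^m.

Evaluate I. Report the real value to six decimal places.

Σmᵢ = -12 ≠ 0, so the φ-integral vanishes; I = 0

0.000000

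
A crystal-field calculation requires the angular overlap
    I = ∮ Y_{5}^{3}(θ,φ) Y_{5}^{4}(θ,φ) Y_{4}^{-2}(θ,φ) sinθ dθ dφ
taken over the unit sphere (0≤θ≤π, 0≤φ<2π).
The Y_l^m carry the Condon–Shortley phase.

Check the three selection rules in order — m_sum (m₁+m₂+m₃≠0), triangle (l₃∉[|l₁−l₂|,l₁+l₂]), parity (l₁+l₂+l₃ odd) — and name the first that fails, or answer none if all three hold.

m_sum

m₁+m₂+m₃ = 3 + 4 − 2 = 5  ✗
triangle: |5−5|=0 ≤ l₃=4 ≤ 5+5=10
parity: l₁+l₂+l₃ = 14 is even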